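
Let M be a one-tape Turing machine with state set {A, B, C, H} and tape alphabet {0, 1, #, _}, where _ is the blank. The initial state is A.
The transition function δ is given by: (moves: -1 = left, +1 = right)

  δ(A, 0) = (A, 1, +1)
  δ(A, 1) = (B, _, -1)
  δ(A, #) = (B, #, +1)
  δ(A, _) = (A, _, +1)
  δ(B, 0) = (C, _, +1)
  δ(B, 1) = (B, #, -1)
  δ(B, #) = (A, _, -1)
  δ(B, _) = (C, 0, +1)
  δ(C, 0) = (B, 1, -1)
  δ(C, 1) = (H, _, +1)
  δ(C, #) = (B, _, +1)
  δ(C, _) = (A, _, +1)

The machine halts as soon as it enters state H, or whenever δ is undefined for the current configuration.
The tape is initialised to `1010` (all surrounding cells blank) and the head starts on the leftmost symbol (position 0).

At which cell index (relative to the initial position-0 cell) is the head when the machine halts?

4

state=A head=0 tape=_[1]010_   (A,1)→(B,_,-1)
state=B head=-1 tape=[_]_010_   (B,_)→(C,0,+1)
state=C head=0 tape=0[_]010_   (C,_)→(A,_,+1)
state=A head=1 tape=0_[0]10_   (A,0)→(A,1,+1)
state=A head=2 tape=0_1[1]0_   (A,1)→(B,_,-1)
state=B head=1 tape=0_[1]_0_   (B,1)→(B,#,-1)
state=B head=0 tape=0[_]#_0_   (B,_)→(C,0,+1)
state=C head=1 tape=00[#]_0_   (C,#)→(B,_,+1)
state=B head=2 tape=00_[_]0_   (B,_)→(C,0,+1)
state=C head=3 tape=00_0[0]_   (C,0)→(B,1,-1)
state=B head=2 tape=00_[0]1_   (B,0)→(C,_,+1)
state=C head=3 tape=00__[1]_   (C,1)→(H,_,+1)
state=H head=4 tape=00___[_]
At halt the head is at cell 4.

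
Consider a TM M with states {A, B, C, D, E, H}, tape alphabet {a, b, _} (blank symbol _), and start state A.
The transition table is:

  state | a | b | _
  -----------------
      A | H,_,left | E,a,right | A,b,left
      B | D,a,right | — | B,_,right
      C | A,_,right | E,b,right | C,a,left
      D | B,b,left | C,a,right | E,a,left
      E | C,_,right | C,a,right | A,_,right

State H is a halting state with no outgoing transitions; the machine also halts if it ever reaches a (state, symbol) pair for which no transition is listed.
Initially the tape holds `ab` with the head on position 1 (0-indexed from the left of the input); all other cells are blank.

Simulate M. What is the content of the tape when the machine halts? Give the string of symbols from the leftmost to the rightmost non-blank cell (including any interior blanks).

a_bb

state=A head=1 tape=a[b]__   (A,b)→(E,a,right)
state=E head=2 tape=aa[_]_   (E,_)→(A,_,right)
state=A head=3 tape=aa_[_]   (A,_)→(A,b,left)
state=A head=2 tape=aa[_]b   (A,_)→(A,b,left)
state=A head=1 tape=a[a]bb   (A,a)→(H,_,left)
state=H head=0 tape=[a]_bb
The non-blank tape span at halt is a_bb.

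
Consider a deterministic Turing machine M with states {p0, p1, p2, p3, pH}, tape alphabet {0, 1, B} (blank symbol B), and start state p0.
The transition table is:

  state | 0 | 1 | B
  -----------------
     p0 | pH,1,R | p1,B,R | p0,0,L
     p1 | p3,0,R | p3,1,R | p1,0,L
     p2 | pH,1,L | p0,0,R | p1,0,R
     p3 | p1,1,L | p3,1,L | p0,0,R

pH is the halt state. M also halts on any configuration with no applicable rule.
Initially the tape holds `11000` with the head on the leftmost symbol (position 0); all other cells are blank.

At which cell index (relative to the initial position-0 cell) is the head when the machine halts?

state=p0 head=0 tape=[1]1000BB   (p0,1)→(p1,B,R)
state=p1 head=1 tape=B[1]000BB   (p1,1)→(p3,1,R)
state=p3 head=2 tape=B1[0]00BB   (p3,0)→(p1,1,L)
state=p1 head=1 tape=B[1]100BB   (p1,1)→(p3,1,R)
state=p3 head=2 tape=B1[1]00BB   (p3,1)→(p3,1,L)
state=p3 head=1 tape=B[1]100BB   (p3,1)→(p3,1,L)
state=p3 head=0 tape=[B]1100BB   (p3,B)→(p0,0,R)
state=p0 head=1 tape=0[1]100BB   (p0,1)→(p1,B,R)
state=p1 head=2 tape=0B[1]00BB   (p1,1)→(p3,1,R)
state=p3 head=3 tape=0B1[0]0BB   (p3,0)→(p1,1,L)
state=p1 head=2 tape=0B[1]10BB   (p1,1)→(p3,1,R)
state=p3 head=3 tape=0B1[1]0BB   (p3,1)→(p3,1,L)
state=p3 head=2 tape=0B[1]10BB   (p3,1)→(p3,1,L)
state=p3 head=1 tape=0[B]110BB   (p3,B)→(p0,0,R)
state=p0 head=2 tape=00[1]10BB   (p0,1)→(p1,B,R)
state=p1 head=3 tape=00B[1]0BB   (p1,1)→(p3,1,R)
state=p3 head=4 tape=00B1[0]BB   (p3,0)→(p1,1,L)
state=p1 head=3 tape=00B[1]1BB   (p1,1)→(p3,1,R)
state=p3 head=4 tape=00B1[1]BB   (p3,1)→(p3,1,L)
state=p3 head=3 tape=00B[1]1BB   (p3,1)→(p3,1,L)
state=p3 head=2 tape=00[B]11BB   (p3,B)→(p0,0,R)
state=p0 head=3 tape=000[1]1BB   (p0,1)→(p1,B,R)
state=p1 head=4 tape=000B[1]BB   (p1,1)→(p3,1,R)
state=p3 head=5 tape=000B1[B]B   (p3,B)→(p0,0,R)
state=p0 head=6 tape=000B10[B]   (p0,B)→(p0,0,L)
state=p0 head=5 tape=000B1[0]0   (p0,0)→(pH,1,R)
state=pH head=6 tape=000B11[0]
At halt the head is at cell 6.

6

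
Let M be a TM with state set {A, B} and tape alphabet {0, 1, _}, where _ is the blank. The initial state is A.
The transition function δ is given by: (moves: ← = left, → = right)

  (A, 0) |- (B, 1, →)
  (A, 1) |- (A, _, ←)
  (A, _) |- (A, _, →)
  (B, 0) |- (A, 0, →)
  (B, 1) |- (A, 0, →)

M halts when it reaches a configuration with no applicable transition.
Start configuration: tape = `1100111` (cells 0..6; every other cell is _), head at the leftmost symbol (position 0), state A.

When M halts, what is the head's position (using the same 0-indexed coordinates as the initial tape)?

A | _[1]100111   read 1 → write _, move ←, go to A
A | [_]_100111   read _ → write _, move →, go to A
A | _[_]100111   read _ → write _, move →, go to A
A | __[1]00111   read 1 → write _, move ←, go to A
A | _[_]_00111   read _ → write _, move →, go to A
A | __[_]00111   read _ → write _, move →, go to A
A | ___[0]0111   read 0 → write 1, move →, go to B
B | ___1[0]111   read 0 → write 0, move →, go to A
A | ___10[1]11   read 1 → write _, move ←, go to A
A | ___1[0]_11   read 0 → write 1, move →, go to B
B | ___11[_]11
At halt the head is at cell 4.

4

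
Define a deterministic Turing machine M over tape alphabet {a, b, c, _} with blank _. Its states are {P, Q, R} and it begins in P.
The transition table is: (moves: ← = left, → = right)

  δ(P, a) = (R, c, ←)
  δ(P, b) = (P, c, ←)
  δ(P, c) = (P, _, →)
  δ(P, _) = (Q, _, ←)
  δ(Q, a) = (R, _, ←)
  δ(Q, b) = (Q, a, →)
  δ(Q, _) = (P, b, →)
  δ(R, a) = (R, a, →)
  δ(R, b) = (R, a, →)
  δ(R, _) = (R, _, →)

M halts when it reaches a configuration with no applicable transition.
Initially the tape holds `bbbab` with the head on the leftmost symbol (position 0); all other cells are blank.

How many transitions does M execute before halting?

P | __[b]bbab   read b → write c, move ←, go to P
P | _[_]cbbab   read _ → write _, move ←, go to Q
Q | [_]_cbbab   read _ → write b, move →, go to P
P | b[_]cbbab   read _ → write _, move ←, go to Q
Q | [b]_cbbab   read b → write a, move →, go to Q
Q | a[_]cbbab   read _ → write b, move →, go to P
P | ab[c]bbab   read c → write _, move →, go to P
P | ab_[b]bab   read b → write c, move ←, go to P
P | ab[_]cbab   read _ → write _, move ←, go to Q
Q | a[b]_cbab   read b → write a, move →, go to Q
Q | aa[_]cbab   read _ → write b, move →, go to P
P | aab[c]bab   read c → write _, move →, go to P
P | aab_[b]ab   read b → write c, move ←, go to P
P | aab[_]cab   read _ → write _, move ←, go to Q
Q | aa[b]_cab   read b → write a, move →, go to Q
Q | aaa[_]cab   read _ → write b, move →, go to P
P | aaab[c]ab   read c → write _, move →, go to P
P | aaab_[a]b   read a → write c, move ←, go to R
R | aaab[_]cb   read _ → write _, move →, go to R
R | aaab_[c]b
M halts after 19 transitions.

19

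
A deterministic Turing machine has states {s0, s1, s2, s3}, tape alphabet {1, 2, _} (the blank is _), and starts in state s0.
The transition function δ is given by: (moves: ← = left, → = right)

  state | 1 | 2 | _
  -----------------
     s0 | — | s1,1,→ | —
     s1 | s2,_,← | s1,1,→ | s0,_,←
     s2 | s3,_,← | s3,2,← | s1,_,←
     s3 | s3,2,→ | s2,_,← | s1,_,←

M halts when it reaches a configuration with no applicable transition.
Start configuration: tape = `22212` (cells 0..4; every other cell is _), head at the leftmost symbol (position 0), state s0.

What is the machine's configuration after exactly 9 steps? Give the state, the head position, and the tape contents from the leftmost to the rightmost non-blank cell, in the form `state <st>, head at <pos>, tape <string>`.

s0 | [2]2212   read 2 → write 1, move →, go to s1
s1 | 1[2]212   read 2 → write 1, move →, go to s1
s1 | 11[2]12   read 2 → write 1, move →, go to s1
s1 | 111[1]2   read 1 → write _, move ←, go to s2
s2 | 11[1]_2   read 1 → write _, move ←, go to s3
s3 | 1[1]__2   read 1 → write 2, move →, go to s3
s3 | 12[_]_2   read _ → write _, move ←, go to s1
s1 | 1[2]__2   read 2 → write 1, move →, go to s1
s1 | 11[_]_2   read _ → write _, move ←, go to s0
s0 | 1[1]__2
After 9 steps: state s0, head at 1, tape 11__2.

state s0, head at 1, tape 11__2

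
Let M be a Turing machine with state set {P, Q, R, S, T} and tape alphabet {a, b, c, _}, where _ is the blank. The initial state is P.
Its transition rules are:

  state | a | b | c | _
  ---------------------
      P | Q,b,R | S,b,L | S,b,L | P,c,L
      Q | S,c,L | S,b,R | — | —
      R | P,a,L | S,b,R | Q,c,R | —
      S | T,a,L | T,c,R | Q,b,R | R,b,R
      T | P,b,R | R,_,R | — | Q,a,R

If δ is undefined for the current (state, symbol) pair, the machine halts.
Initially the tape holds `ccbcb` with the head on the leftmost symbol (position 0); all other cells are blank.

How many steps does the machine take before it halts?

state=P head=0 tape=_[c]cbcb__   (P,c)→(S,b,L)
state=S head=-1 tape=[_]bcbcb__   (S,_)→(R,b,R)
state=R head=0 tape=b[b]cbcb__   (R,b)→(S,b,R)
state=S head=1 tape=bb[c]bcb__   (S,c)→(Q,b,R)
state=Q head=2 tape=bbb[b]cb__   (Q,b)→(S,b,R)
state=S head=3 tape=bbbb[c]b__   (S,c)→(Q,b,R)
state=Q head=4 tape=bbbbb[b]__   (Q,b)→(S,b,R)
state=S head=5 tape=bbbbbb[_]_   (S,_)→(R,b,R)
state=R head=6 tape=bbbbbbb[_]
M halts after 8 transitions.

8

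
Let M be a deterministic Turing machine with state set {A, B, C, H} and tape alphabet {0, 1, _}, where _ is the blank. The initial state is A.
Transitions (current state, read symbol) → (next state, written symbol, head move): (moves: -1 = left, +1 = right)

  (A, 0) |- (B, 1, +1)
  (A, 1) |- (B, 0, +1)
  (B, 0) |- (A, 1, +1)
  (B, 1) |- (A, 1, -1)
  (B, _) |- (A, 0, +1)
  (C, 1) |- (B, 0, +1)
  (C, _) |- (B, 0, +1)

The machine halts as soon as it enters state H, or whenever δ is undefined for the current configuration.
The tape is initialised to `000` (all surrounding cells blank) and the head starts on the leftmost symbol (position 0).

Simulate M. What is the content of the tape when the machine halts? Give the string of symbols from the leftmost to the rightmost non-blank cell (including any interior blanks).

state=A head=0 tape=[0]00__   (A,0)→(B,1,+1)
state=B head=1 tape=1[0]0__   (B,0)→(A,1,+1)
state=A head=2 tape=11[0]__   (A,0)→(B,1,+1)
state=B head=3 tape=111[_]_   (B,_)→(A,0,+1)
state=A head=4 tape=1110[_]
The non-blank tape span at halt is 1110.

1110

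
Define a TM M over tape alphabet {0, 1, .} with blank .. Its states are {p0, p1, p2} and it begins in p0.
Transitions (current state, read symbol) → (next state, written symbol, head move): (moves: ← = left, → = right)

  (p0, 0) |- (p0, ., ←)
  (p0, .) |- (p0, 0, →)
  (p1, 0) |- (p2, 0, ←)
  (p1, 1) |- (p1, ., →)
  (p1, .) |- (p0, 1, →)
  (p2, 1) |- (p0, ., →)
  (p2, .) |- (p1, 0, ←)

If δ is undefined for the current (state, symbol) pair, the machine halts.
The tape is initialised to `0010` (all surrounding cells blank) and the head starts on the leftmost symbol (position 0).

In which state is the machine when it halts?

state=p0 head=0 tape=..[0]010   (p0,0)→(p0,.,←)
state=p0 head=-1 tape=.[.].010   (p0,.)→(p0,0,→)
state=p0 head=0 tape=.0[.]010   (p0,.)→(p0,0,→)
state=p0 head=1 tape=.00[0]10   (p0,0)→(p0,.,←)
state=p0 head=0 tape=.0[0].10   (p0,0)→(p0,.,←)
state=p0 head=-1 tape=.[0]..10   (p0,0)→(p0,.,←)
state=p0 head=-2 tape=[.]...10   (p0,.)→(p0,0,→)
state=p0 head=-1 tape=0[.]..10   (p0,.)→(p0,0,→)
state=p0 head=0 tape=00[.].10   (p0,.)→(p0,0,→)
state=p0 head=1 tape=000[.]10   (p0,.)→(p0,0,→)
state=p0 head=2 tape=0000[1]0
No transition is defined for (p0, 1); M halts in state p0.

p0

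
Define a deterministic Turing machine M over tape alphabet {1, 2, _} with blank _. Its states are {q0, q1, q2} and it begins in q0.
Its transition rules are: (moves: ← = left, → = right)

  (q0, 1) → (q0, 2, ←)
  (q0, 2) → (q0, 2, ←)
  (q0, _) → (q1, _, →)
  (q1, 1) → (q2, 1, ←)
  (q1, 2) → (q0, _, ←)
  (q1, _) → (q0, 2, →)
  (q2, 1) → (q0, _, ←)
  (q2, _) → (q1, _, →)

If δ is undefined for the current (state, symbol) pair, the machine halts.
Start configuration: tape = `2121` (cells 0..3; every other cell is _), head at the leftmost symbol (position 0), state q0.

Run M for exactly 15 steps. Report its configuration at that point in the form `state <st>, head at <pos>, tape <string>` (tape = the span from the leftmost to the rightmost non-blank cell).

state=q0 head=0 tape=_[2]121   (q0,2)→(q0,2,←)
state=q0 head=-1 tape=[_]2121   (q0,_)→(q1,_,→)
state=q1 head=0 tape=_[2]121   (q1,2)→(q0,_,←)
state=q0 head=-1 tape=[_]_121   (q0,_)→(q1,_,→)
state=q1 head=0 tape=_[_]121   (q1,_)→(q0,2,→)
state=q0 head=1 tape=_2[1]21   (q0,1)→(q0,2,←)
state=q0 head=0 tape=_[2]221   (q0,2)→(q0,2,←)
state=q0 head=-1 tape=[_]2221   (q0,_)→(q1,_,→)
state=q1 head=0 tape=_[2]221   (q1,2)→(q0,_,←)
state=q0 head=-1 tape=[_]_221   (q0,_)→(q1,_,→)
state=q1 head=0 tape=_[_]221   (q1,_)→(q0,2,→)
state=q0 head=1 tape=_2[2]21   (q0,2)→(q0,2,←)
state=q0 head=0 tape=_[2]221   (q0,2)→(q0,2,←)
state=q0 head=-1 tape=[_]2221   (q0,_)→(q1,_,→)
state=q1 head=0 tape=_[2]221   (q1,2)→(q0,_,←)
state=q0 head=-1 tape=[_]_221
After 15 steps: state q0, head at -1, tape 221.

state q0, head at -1, tape 221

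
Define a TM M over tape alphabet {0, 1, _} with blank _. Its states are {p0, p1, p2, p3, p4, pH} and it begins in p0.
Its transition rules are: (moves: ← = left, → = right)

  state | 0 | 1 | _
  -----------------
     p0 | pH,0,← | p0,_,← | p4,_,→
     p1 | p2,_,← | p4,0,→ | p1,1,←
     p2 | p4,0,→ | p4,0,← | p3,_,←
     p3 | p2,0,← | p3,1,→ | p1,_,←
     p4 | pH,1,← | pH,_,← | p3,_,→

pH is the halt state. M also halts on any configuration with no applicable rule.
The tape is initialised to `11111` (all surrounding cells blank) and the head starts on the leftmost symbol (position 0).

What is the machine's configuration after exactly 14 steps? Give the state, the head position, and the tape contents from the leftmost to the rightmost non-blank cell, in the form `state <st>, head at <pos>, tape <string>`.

state=p0 head=0 tape=_[1]1111__   (p0,1)→(p0,_,←)
state=p0 head=-1 tape=[_]_1111__   (p0,_)→(p4,_,→)
state=p4 head=0 tape=_[_]1111__   (p4,_)→(p3,_,→)
state=p3 head=1 tape=__[1]111__   (p3,1)→(p3,1,→)
state=p3 head=2 tape=__1[1]11__   (p3,1)→(p3,1,→)
state=p3 head=3 tape=__11[1]1__   (p3,1)→(p3,1,→)
state=p3 head=4 tape=__111[1]__   (p3,1)→(p3,1,→)
state=p3 head=5 tape=__1111[_]_   (p3,_)→(p1,_,←)
state=p1 head=4 tape=__111[1]__   (p1,1)→(p4,0,→)
state=p4 head=5 tape=__1110[_]_   (p4,_)→(p3,_,→)
state=p3 head=6 tape=__1110_[_]   (p3,_)→(p1,_,←)
state=p1 head=5 tape=__1110[_]_   (p1,_)→(p1,1,←)
state=p1 head=4 tape=__111[0]1_   (p1,0)→(p2,_,←)
state=p2 head=3 tape=__11[1]_1_   (p2,1)→(p4,0,←)
state=p4 head=2 tape=__1[1]0_1_
After 14 steps: state p4, head at 2, tape 110_1.

state p4, head at 2, tape 110_1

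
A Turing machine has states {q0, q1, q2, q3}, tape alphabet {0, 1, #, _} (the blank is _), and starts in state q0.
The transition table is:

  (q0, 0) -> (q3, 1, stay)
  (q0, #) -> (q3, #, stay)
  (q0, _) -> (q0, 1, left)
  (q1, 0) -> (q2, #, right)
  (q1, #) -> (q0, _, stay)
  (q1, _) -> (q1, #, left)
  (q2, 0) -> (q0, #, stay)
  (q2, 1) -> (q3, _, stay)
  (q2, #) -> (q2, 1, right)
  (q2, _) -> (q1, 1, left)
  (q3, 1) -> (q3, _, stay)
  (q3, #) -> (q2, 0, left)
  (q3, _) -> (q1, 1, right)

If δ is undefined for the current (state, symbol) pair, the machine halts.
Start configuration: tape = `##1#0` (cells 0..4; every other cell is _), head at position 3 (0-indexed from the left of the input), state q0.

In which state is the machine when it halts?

q0

q0 | ##1[#]0_   read # → write #, move stay, go to q3
q3 | ##1[#]0_   read # → write 0, move left, go to q2
q2 | ##[1]00_   read 1 → write _, move stay, go to q3
q3 | ##[_]00_   read _ → write 1, move right, go to q1
q1 | ##1[0]0_   read 0 → write #, move right, go to q2
q2 | ##1#[0]_   read 0 → write #, move stay, go to q0
q0 | ##1#[#]_   read # → write #, move stay, go to q3
q3 | ##1#[#]_   read # → write 0, move left, go to q2
q2 | ##1[#]0_   read # → write 1, move right, go to q2
q2 | ##11[0]_   read 0 → write #, move stay, go to q0
q0 | ##11[#]_   read # → write #, move stay, go to q3
q3 | ##11[#]_   read # → write 0, move left, go to q2
q2 | ##1[1]0_   read 1 → write _, move stay, go to q3
q3 | ##1[_]0_   read _ → write 1, move right, go to q1
q1 | ##11[0]_   read 0 → write #, move right, go to q2
q2 | ##11#[_]   read _ → write 1, move left, go to q1
q1 | ##11[#]1   read # → write _, move stay, go to q0
q0 | ##11[_]1   read _ → write 1, move left, go to q0
q0 | ##1[1]11
No transition is defined for (q0, 1); M halts in state q0.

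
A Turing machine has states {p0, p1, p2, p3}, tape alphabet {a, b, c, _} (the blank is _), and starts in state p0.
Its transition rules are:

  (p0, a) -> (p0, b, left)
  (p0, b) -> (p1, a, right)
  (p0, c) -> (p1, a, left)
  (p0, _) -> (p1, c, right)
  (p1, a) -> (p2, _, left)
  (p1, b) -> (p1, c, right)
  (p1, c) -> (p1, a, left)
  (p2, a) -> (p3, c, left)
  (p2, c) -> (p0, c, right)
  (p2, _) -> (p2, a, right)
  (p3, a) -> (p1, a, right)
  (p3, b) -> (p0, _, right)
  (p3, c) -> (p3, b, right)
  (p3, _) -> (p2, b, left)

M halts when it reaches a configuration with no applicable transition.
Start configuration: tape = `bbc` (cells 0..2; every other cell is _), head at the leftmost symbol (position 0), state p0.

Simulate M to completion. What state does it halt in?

p2

state=p0 head=0 tape=___[b]bc   (p0,b)→(p1,a,right)
state=p1 head=1 tape=___a[b]c   (p1,b)→(p1,c,right)
state=p1 head=2 tape=___ac[c]   (p1,c)→(p1,a,left)
state=p1 head=1 tape=___a[c]a   (p1,c)→(p1,a,left)
state=p1 head=0 tape=___[a]aa   (p1,a)→(p2,_,left)
state=p2 head=-1 tape=__[_]_aa   (p2,_)→(p2,a,right)
state=p2 head=0 tape=__a[_]aa   (p2,_)→(p2,a,right)
state=p2 head=1 tape=__aa[a]a   (p2,a)→(p3,c,left)
state=p3 head=0 tape=__a[a]ca   (p3,a)→(p1,a,right)
state=p1 head=1 tape=__aa[c]a   (p1,c)→(p1,a,left)
state=p1 head=0 tape=__a[a]aa   (p1,a)→(p2,_,left)
state=p2 head=-1 tape=__[a]_aa   (p2,a)→(p3,c,left)
state=p3 head=-2 tape=_[_]c_aa   (p3,_)→(p2,b,left)
state=p2 head=-3 tape=[_]bc_aa   (p2,_)→(p2,a,right)
state=p2 head=-2 tape=a[b]c_aa
No transition is defined for (p2, b); M halts in state p2.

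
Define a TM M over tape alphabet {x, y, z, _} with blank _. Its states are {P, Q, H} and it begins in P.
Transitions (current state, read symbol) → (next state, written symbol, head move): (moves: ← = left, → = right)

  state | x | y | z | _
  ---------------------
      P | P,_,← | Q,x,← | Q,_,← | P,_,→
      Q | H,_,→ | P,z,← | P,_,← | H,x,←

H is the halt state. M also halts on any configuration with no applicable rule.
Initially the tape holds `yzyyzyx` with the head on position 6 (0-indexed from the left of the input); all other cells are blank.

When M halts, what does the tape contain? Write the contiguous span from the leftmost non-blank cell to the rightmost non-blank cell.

P | __yzyyzy[x]   read x → write _, move ←, go to P
P | __yzyyz[y]_   read y → write x, move ←, go to Q
Q | __yzyy[z]x_   read z → write _, move ←, go to P
P | __yzy[y]_x_   read y → write x, move ←, go to Q
Q | __yz[y]x_x_   read y → write z, move ←, go to P
P | __y[z]zx_x_   read z → write _, move ←, go to Q
Q | __[y]_zx_x_   read y → write z, move ←, go to P
P | _[_]z_zx_x_   read _ → write _, move →, go to P
P | __[z]_zx_x_   read z → write _, move ←, go to Q
Q | _[_]__zx_x_   read _ → write x, move ←, go to H
H | [_]x__zx_x_
The non-blank tape span at halt is x__zx_x.

x__zx_x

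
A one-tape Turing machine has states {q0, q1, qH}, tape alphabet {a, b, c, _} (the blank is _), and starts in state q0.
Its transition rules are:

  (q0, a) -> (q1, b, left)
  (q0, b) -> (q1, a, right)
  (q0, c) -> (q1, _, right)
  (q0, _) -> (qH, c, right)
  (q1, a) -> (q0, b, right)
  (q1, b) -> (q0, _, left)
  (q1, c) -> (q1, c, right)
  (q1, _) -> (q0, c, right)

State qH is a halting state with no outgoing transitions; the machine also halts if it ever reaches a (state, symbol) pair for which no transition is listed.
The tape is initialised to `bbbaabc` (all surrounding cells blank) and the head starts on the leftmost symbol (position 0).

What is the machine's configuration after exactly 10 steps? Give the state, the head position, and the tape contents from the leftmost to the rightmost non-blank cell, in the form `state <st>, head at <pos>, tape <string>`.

state=q0 head=0 tape=_[b]bbaabc   (q0,b)→(q1,a,right)
state=q1 head=1 tape=_a[b]baabc   (q1,b)→(q0,_,left)
state=q0 head=0 tape=_[a]_baabc   (q0,a)→(q1,b,left)
state=q1 head=-1 tape=[_]b_baabc   (q1,_)→(q0,c,right)
state=q0 head=0 tape=c[b]_baabc   (q0,b)→(q1,a,right)
state=q1 head=1 tape=ca[_]baabc   (q1,_)→(q0,c,right)
state=q0 head=2 tape=cac[b]aabc   (q0,b)→(q1,a,right)
state=q1 head=3 tape=caca[a]abc   (q1,a)→(q0,b,right)
state=q0 head=4 tape=cacab[a]bc   (q0,a)→(q1,b,left)
state=q1 head=3 tape=caca[b]bbc   (q1,b)→(q0,_,left)
state=q0 head=2 tape=cac[a]_bbc
After 10 steps: state q0, head at 2, tape caca_bbc.

state q0, head at 2, tape caca_bbc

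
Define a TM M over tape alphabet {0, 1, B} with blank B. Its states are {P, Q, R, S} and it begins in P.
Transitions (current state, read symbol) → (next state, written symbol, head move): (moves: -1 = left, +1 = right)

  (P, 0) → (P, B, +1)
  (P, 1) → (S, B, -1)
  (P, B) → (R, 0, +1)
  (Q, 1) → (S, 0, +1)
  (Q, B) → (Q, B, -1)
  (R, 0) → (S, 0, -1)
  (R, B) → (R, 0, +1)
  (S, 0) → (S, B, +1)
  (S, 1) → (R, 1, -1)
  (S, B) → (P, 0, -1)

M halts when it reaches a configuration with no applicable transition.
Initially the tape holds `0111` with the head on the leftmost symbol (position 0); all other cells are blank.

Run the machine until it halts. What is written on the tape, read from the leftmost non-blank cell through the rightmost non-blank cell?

011

state=P head=0 tape=B[0]111   (P,0)→(P,B,+1)
state=P head=1 tape=BB[1]11   (P,1)→(S,B,-1)
state=S head=0 tape=B[B]B11   (S,B)→(P,0,-1)
state=P head=-1 tape=[B]0B11   (P,B)→(R,0,+1)
state=R head=0 tape=0[0]B11   (R,0)→(S,0,-1)
state=S head=-1 tape=[0]0B11   (S,0)→(S,B,+1)
state=S head=0 tape=B[0]B11   (S,0)→(S,B,+1)
state=S head=1 tape=BB[B]11   (S,B)→(P,0,-1)
state=P head=0 tape=B[B]011   (P,B)→(R,0,+1)
state=R head=1 tape=B0[0]11   (R,0)→(S,0,-1)
state=S head=0 tape=B[0]011   (S,0)→(S,B,+1)
state=S head=1 tape=BB[0]11   (S,0)→(S,B,+1)
state=S head=2 tape=BBB[1]1   (S,1)→(R,1,-1)
state=R head=1 tape=BB[B]11   (R,B)→(R,0,+1)
state=R head=2 tape=BB0[1]1
The non-blank tape span at halt is 011.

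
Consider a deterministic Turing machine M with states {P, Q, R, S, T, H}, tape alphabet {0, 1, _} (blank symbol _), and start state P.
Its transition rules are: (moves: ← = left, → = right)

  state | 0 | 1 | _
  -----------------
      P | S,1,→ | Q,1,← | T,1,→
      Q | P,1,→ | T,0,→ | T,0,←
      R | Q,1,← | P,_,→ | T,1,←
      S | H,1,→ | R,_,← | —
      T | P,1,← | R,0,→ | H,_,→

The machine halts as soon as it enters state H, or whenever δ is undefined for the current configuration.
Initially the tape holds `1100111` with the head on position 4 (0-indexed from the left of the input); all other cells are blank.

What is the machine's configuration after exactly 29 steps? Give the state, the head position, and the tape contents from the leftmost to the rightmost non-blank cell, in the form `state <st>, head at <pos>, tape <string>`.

state H, head at 9, tape 00__10_1

P | 1100[1]11___   read 1 → write 1, move ←, go to Q
Q | 110[0]111___   read 0 → write 1, move →, go to P
P | 1101[1]11___   read 1 → write 1, move ←, go to Q
Q | 110[1]111___   read 1 → write 0, move →, go to T
T | 1100[1]11___   read 1 → write 0, move →, go to R
R | 11000[1]1___   read 1 → write _, move →, go to P
P | 11000_[1]___   read 1 → write 1, move ←, go to Q
Q | 11000[_]1___   read _ → write 0, move ←, go to T
T | 1100[0]01___   read 0 → write 1, move ←, go to P
P | 110[0]101___   read 0 → write 1, move →, go to S
S | 1101[1]01___   read 1 → write _, move ←, go to R
R | 110[1]_01___   read 1 → write _, move →, go to P
P | 110_[_]01___   read _ → write 1, move →, go to T
T | 110_1[0]1___   read 0 → write 1, move ←, go to P
P | 110_[1]11___   read 1 → write 1, move ←, go to Q
Q | 110[_]111___   read _ → write 0, move ←, go to T
T | 11[0]0111___   read 0 → write 1, move ←, go to P
P | 1[1]10111___   read 1 → write 1, move ←, go to Q
Q | [1]110111___   read 1 → write 0, move →, go to T
T | 0[1]10111___   read 1 → write 0, move →, go to R
R | 00[1]0111___   read 1 → write _, move →, go to P
P | 00_[0]111___   read 0 → write 1, move →, go to S
S | 00_1[1]11___   read 1 → write _, move ←, go to R
R | 00_[1]_11___   read 1 → write _, move →, go to P
P | 00__[_]11___   read _ → write 1, move →, go to T
T | 00__1[1]1___   read 1 → write 0, move →, go to R
R | 00__10[1]___   read 1 → write _, move →, go to P
P | 00__10_[_]__   read _ → write 1, move →, go to T
T | 00__10_1[_]_   read _ → write _, move →, go to H
H | 00__10_1_[_]
After 29 steps: state H, head at 9, tape 00__10_1.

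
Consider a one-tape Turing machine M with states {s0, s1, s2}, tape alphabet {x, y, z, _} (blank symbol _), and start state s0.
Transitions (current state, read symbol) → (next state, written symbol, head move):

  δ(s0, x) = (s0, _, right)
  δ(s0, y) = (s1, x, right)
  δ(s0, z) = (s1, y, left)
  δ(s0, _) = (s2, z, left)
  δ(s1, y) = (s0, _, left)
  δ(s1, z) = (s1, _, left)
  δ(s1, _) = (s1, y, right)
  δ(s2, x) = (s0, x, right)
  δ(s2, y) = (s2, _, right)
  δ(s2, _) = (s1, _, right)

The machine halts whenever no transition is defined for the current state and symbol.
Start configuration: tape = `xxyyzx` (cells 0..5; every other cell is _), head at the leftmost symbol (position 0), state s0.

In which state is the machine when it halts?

s0 | [x]xyyzx   read x → write _, move right, go to s0
s0 | _[x]yyzx   read x → write _, move right, go to s0
s0 | __[y]yzx   read y → write x, move right, go to s1
s1 | __x[y]zx   read y → write _, move left, go to s0
s0 | __[x]_zx   read x → write _, move right, go to s0
s0 | ___[_]zx   read _ → write z, move left, go to s2
s2 | __[_]zzx   read _ → write _, move right, go to s1
s1 | ___[z]zx   read z → write _, move left, go to s1
s1 | __[_]_zx   read _ → write y, move right, go to s1
s1 | __y[_]zx   read _ → write y, move right, go to s1
s1 | __yy[z]x   read z → write _, move left, go to s1
s1 | __y[y]_x   read y → write _, move left, go to s0
s0 | __[y]__x   read y → write x, move right, go to s1
s1 | __x[_]_x   read _ → write y, move right, go to s1
s1 | __xy[_]x   read _ → write y, move right, go to s1
s1 | __xyy[x]
No transition is defined for (s1, x); M halts in state s1.

s1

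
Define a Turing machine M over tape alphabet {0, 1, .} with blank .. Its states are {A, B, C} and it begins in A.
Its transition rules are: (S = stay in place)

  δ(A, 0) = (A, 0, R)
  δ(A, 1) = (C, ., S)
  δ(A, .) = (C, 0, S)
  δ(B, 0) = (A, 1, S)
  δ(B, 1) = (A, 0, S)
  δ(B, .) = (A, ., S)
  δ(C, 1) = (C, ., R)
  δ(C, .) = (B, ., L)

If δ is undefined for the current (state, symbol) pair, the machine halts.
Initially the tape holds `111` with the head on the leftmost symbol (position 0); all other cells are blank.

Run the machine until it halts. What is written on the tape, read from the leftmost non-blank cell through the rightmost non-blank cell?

state=A head=0 tape=.[1]11   (A,1)→(C,.,S)
state=C head=0 tape=.[.]11   (C,.)→(B,.,L)
state=B head=-1 tape=[.].11   (B,.)→(A,.,S)
state=A head=-1 tape=[.].11   (A,.)→(C,0,S)
state=C head=-1 tape=[0].11
The non-blank tape span at halt is 0.11.

0.11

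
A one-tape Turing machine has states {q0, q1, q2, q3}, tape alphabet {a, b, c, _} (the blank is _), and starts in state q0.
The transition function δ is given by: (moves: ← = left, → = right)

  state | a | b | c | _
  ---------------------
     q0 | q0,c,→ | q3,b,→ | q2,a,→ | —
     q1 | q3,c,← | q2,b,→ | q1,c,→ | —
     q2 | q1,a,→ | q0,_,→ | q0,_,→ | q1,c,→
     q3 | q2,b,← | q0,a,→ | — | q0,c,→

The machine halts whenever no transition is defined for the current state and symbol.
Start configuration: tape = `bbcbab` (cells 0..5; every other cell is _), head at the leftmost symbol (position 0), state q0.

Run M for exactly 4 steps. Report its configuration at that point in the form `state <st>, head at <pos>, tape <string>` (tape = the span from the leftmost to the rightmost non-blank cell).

state q0, head at 4, tape baa_ab

state=q0 head=0 tape=[b]bcbab   (q0,b)→(q3,b,→)
state=q3 head=1 tape=b[b]cbab   (q3,b)→(q0,a,→)
state=q0 head=2 tape=ba[c]bab   (q0,c)→(q2,a,→)
state=q2 head=3 tape=baa[b]ab   (q2,b)→(q0,_,→)
state=q0 head=4 tape=baa_[a]b
After 4 steps: state q0, head at 4, tape baa_ab.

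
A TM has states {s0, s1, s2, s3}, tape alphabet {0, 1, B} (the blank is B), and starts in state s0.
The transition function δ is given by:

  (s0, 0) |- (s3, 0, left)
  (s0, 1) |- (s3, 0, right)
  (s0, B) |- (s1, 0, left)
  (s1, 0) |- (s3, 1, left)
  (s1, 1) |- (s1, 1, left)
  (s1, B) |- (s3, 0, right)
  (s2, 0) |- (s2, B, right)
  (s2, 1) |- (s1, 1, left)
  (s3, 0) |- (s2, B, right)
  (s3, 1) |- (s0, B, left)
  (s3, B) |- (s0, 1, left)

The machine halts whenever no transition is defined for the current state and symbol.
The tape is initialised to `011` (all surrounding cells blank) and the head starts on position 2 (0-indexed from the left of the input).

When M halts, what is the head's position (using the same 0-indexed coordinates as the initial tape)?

-1

s0 | BBB01[1]B   read 1 → write 0, move right, go to s3
s3 | BBB010[B]   read B → write 1, move left, go to s0
s0 | BBB01[0]1   read 0 → write 0, move left, go to s3
s3 | BBB0[1]01   read 1 → write B, move left, go to s0
s0 | BBB[0]B01   read 0 → write 0, move left, go to s3
s3 | BB[B]0B01   read B → write 1, move left, go to s0
s0 | B[B]10B01   read B → write 0, move left, go to s1
s1 | [B]010B01   read B → write 0, move right, go to s3
s3 | 0[0]10B01   read 0 → write B, move right, go to s2
s2 | 0B[1]0B01   read 1 → write 1, move left, go to s1
s1 | 0[B]10B01   read B → write 0, move right, go to s3
s3 | 00[1]0B01   read 1 → write B, move left, go to s0
s0 | 0[0]B0B01   read 0 → write 0, move left, go to s3
s3 | [0]0B0B01   read 0 → write B, move right, go to s2
s2 | B[0]B0B01   read 0 → write B, move right, go to s2
s2 | BB[B]0B01
At halt the head is at cell -1.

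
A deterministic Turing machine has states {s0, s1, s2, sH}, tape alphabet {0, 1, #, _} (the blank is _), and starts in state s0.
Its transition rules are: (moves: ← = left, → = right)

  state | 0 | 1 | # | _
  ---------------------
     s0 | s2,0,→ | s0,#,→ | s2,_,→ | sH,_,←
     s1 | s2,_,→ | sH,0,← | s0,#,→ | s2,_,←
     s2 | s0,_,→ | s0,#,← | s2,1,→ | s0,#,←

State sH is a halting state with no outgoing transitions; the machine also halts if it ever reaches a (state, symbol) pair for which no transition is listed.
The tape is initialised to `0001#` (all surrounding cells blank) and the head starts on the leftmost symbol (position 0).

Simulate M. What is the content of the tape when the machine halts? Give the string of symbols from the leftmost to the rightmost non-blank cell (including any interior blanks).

0_01#_#

s0 | [0]001#__   read 0 → write 0, move →, go to s2
s2 | 0[0]01#__   read 0 → write _, move →, go to s0
s0 | 0_[0]1#__   read 0 → write 0, move →, go to s2
s2 | 0_0[1]#__   read 1 → write #, move ←, go to s0
s0 | 0_[0]##__   read 0 → write 0, move →, go to s2
s2 | 0_0[#]#__   read # → write 1, move →, go to s2
s2 | 0_01[#]__   read # → write 1, move →, go to s2
s2 | 0_011[_]_   read _ → write #, move ←, go to s0
s0 | 0_01[1]#_   read 1 → write #, move →, go to s0
s0 | 0_01#[#]_   read # → write _, move →, go to s2
s2 | 0_01#_[_]   read _ → write #, move ←, go to s0
s0 | 0_01#[_]#   read _ → write _, move ←, go to sH
sH | 0_01[#]_#
The non-blank tape span at halt is 0_01#_#.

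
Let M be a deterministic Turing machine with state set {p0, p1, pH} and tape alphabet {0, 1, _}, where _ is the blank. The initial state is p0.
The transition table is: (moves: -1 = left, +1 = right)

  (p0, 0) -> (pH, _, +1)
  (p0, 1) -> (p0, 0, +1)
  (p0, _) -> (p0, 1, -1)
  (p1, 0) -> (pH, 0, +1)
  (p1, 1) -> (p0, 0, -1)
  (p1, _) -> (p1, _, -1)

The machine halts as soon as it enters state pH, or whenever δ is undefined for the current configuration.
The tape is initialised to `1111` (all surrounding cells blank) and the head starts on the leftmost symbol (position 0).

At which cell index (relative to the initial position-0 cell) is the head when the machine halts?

p0 | [1]111_   read 1 → write 0, move +1, go to p0
p0 | 0[1]11_   read 1 → write 0, move +1, go to p0
p0 | 00[1]1_   read 1 → write 0, move +1, go to p0
p0 | 000[1]_   read 1 → write 0, move +1, go to p0
p0 | 0000[_]   read _ → write 1, move -1, go to p0
p0 | 000[0]1   read 0 → write _, move +1, go to pH
pH | 000_[1]
At halt the head is at cell 4.

4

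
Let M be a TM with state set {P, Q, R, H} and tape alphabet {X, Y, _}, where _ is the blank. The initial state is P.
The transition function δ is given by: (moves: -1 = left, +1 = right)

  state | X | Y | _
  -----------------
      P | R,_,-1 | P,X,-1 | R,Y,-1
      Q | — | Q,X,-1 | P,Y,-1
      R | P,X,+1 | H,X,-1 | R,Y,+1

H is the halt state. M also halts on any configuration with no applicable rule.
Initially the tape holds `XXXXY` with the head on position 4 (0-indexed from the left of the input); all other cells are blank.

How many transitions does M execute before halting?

P | _XXXX[Y]   read Y → write X, move -1, go to P
P | _XXX[X]X   read X → write _, move -1, go to R
R | _XX[X]_X   read X → write X, move +1, go to P
P | _XXX[_]X   read _ → write Y, move -1, go to R
R | _XX[X]YX   read X → write X, move +1, go to P
P | _XXX[Y]X   read Y → write X, move -1, go to P
P | _XX[X]XX   read X → write _, move -1, go to R
R | _X[X]_XX   read X → write X, move +1, go to P
P | _XX[_]XX   read _ → write Y, move -1, go to R
R | _X[X]YXX   read X → write X, move +1, go to P
P | _XX[Y]XX   read Y → write X, move -1, go to P
P | _X[X]XXX   read X → write _, move -1, go to R
R | _[X]_XXX   read X → write X, move +1, go to P
P | _X[_]XXX   read _ → write Y, move -1, go to R
R | _[X]YXXX   read X → write X, move +1, go to P
P | _X[Y]XXX   read Y → write X, move -1, go to P
P | _[X]XXXX   read X → write _, move -1, go to R
R | [_]_XXXX   read _ → write Y, move +1, go to R
R | Y[_]XXXX   read _ → write Y, move +1, go to R
R | YY[X]XXX   read X → write X, move +1, go to P
P | YYX[X]XX   read X → write _, move -1, go to R
R | YY[X]_XX   read X → write X, move +1, go to P
P | YYX[_]XX   read _ → write Y, move -1, go to R
R | YY[X]YXX   read X → write X, move +1, go to P
P | YYX[Y]XX   read Y → write X, move -1, go to P
P | YY[X]XXX   read X → write _, move -1, go to R
R | Y[Y]_XXX   read Y → write X, move -1, go to H
H | [Y]X_XXX
M halts after 27 transitions.

27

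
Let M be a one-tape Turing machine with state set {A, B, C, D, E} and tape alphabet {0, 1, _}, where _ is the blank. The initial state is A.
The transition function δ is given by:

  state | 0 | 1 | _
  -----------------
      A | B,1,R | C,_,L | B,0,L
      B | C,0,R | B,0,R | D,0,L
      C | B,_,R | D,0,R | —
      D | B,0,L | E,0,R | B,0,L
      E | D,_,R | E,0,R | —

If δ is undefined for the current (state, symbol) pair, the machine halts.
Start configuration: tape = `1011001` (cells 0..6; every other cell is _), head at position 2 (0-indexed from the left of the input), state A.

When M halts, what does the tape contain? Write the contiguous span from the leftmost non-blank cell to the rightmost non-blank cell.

00_0_0_0

state=A head=2 tape=10[1]1001__   (A,1)→(C,_,L)
state=C head=1 tape=1[0]_1001__   (C,0)→(B,_,R)
state=B head=2 tape=1_[_]1001__   (B,_)→(D,0,L)
state=D head=1 tape=1[_]01001__   (D,_)→(B,0,L)
state=B head=0 tape=[1]001001__   (B,1)→(B,0,R)
state=B head=1 tape=0[0]01001__   (B,0)→(C,0,R)
state=C head=2 tape=00[0]1001__   (C,0)→(B,_,R)
state=B head=3 tape=00_[1]001__   (B,1)→(B,0,R)
state=B head=4 tape=00_0[0]01__   (B,0)→(C,0,R)
state=C head=5 tape=00_00[0]1__   (C,0)→(B,_,R)
state=B head=6 tape=00_00_[1]__   (B,1)→(B,0,R)
state=B head=7 tape=00_00_0[_]_   (B,_)→(D,0,L)
state=D head=6 tape=00_00_[0]0_   (D,0)→(B,0,L)
state=B head=5 tape=00_00[_]00_   (B,_)→(D,0,L)
state=D head=4 tape=00_0[0]000_   (D,0)→(B,0,L)
state=B head=3 tape=00_[0]0000_   (B,0)→(C,0,R)
state=C head=4 tape=00_0[0]000_   (C,0)→(B,_,R)
state=B head=5 tape=00_0_[0]00_   (B,0)→(C,0,R)
state=C head=6 tape=00_0_0[0]0_   (C,0)→(B,_,R)
state=B head=7 tape=00_0_0_[0]_   (B,0)→(C,0,R)
state=C head=8 tape=00_0_0_0[_]
The non-blank tape span at halt is 00_0_0_0.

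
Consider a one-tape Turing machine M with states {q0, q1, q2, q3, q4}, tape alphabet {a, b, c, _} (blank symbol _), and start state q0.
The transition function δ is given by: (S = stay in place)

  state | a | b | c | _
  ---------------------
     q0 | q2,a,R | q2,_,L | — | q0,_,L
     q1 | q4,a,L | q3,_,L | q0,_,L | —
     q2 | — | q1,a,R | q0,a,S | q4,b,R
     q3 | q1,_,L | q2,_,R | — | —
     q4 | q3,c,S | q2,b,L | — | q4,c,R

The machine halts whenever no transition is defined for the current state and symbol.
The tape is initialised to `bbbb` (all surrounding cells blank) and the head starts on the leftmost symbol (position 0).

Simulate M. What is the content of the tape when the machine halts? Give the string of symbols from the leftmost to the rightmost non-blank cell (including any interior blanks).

q0 | ___[b]bbb   read b → write _, move L, go to q2
q2 | __[_]_bbb   read _ → write b, move R, go to q4
q4 | __b[_]bbb   read _ → write c, move R, go to q4
q4 | __bc[b]bb   read b → write b, move L, go to q2
q2 | __b[c]bbb   read c → write a, move S, go to q0
q0 | __b[a]bbb   read a → write a, move R, go to q2
q2 | __ba[b]bb   read b → write a, move R, go to q1
q1 | __baa[b]b   read b → write _, move L, go to q3
q3 | __ba[a]_b   read a → write _, move L, go to q1
q1 | __b[a]__b   read a → write a, move L, go to q4
q4 | __[b]a__b   read b → write b, move L, go to q2
q2 | _[_]ba__b   read _ → write b, move R, go to q4
q4 | _b[b]a__b   read b → write b, move L, go to q2
q2 | _[b]ba__b   read b → write a, move R, go to q1
q1 | _a[b]a__b   read b → write _, move L, go to q3
q3 | _[a]_a__b   read a → write _, move L, go to q1
q1 | [_]__a__b
The non-blank tape span at halt is a__b.

a__b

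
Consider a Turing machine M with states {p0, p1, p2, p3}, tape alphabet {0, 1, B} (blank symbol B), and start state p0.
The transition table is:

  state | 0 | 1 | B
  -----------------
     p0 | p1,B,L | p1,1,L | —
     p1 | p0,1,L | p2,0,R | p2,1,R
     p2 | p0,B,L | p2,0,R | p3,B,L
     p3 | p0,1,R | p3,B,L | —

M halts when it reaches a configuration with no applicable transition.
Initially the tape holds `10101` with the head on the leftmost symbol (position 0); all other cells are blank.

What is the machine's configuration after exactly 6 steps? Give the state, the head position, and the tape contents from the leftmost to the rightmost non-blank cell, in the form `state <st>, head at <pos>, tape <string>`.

state p2, head at 0, tape 0BB101

p0 | B[1]0101   read 1 → write 1, move L, go to p1
p1 | [B]10101   read B → write 1, move R, go to p2
p2 | 1[1]0101   read 1 → write 0, move R, go to p2
p2 | 10[0]101   read 0 → write B, move L, go to p0
p0 | 1[0]B101   read 0 → write B, move L, go to p1
p1 | [1]BB101   read 1 → write 0, move R, go to p2
p2 | 0[B]B101
After 6 steps: state p2, head at 0, tape 0BB101.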